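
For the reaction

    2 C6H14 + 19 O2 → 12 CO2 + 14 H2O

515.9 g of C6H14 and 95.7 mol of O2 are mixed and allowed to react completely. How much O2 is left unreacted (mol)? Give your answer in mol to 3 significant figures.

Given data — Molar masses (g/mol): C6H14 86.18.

38.8 mol

n(C6H14) = 515.9 / 86.18 = 5.986 mol
n(O2) = 95.70 mol
n/ν for C6H14 = 5.986/2 = 2.993
n/ν for O2 = 95.70/19 = 5.037
Smallest n/ν is C6H14 → limiting reagent.
O2 consumed = (19/2) × 5.986 = 56.87 mol
O2 remaining = 95.70 − 56.87 = 38.83 mol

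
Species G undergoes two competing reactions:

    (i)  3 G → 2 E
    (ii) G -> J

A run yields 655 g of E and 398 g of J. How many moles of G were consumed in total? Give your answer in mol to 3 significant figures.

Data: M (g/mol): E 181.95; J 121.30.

n(E) = 655 / 181.95 = 3.600 mol
n(J) = 398 / 121.30 = 3.281 mol
n(G) via (i) = (3/2)×3.600 = 5.400 mol
n(G) via (ii) = (1/1)×3.281 = 3.281 mol
total n(G) = 5.400 + 3.281 = 8.681 mol

8.68 mol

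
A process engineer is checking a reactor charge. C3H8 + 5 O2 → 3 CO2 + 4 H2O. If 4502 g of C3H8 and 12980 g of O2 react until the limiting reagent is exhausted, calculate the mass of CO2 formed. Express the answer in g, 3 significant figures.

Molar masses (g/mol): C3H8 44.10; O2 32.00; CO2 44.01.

n(C3H8) = 4502 / 44.10 = 102.1 mol
n(O2) = 12980 / 32.00 = 405.6 mol
n/ν for C3H8 = 102.1/1 = 102.1
n/ν for O2 = 405.6/5 = 81.12
Smallest n/ν is O2 → limiting reagent.
n(CO2) = (3/5) × 405.6 = 243.4 mol
mass = 243.4 × 44.01 = 10710 g

10700 g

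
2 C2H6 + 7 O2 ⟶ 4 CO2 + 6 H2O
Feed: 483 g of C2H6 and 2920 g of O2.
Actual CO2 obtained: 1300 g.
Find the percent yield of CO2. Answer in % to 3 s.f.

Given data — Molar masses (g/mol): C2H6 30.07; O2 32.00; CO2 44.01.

n(C2H6) = 483.0 / 30.07 = 16.06 mol
n(O2) = 2920 / 32.00 = 91.25 mol
n/ν for C2H6 = 16.06/2 = 8.030
n/ν for O2 = 91.25/7 = 13.04
Smallest n/ν is C2H6 → limiting reagent.
theoretical n(CO2) = (4/2) × 16.06 = 32.12 mol → 1414 g
% yield = 1300 / 1414 × 100 = 91.94 %

91.9 %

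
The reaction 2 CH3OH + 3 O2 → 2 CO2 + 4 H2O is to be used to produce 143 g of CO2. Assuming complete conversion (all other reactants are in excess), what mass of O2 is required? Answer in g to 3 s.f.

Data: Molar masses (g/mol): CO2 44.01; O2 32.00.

156 g

n(CO2) = 143 / 44.01 = 3.249 mol
n(O2) = (3/2) × 3.249 = 4.874 mol
mass = 4.874 × 32.00 = 156.0 g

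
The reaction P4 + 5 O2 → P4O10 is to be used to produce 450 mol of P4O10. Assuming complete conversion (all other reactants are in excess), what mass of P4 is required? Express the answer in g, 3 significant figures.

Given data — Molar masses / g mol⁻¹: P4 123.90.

55800 g

n(P4O10) = 450.0 mol
n(P4) = (1/1) × 450.0 = 450.0 mol
mass = 450.0 × 123.90 = 55760 g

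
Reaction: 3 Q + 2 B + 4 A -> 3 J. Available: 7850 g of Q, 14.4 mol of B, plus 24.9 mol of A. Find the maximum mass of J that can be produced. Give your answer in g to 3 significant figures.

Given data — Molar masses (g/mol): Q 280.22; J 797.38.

n(Q) = 7850 / 280.22 = 28.01 mol
n(B) = 14.40 mol
n(A) = 24.90 mol
n/ν → Q: 9.337, B: 7.200, A: 6.225; A is limiting.
n(J) = (3/4) × 24.90 = 18.68 mol
mass = 18.68 × 797.38 = 14900 g

14900 g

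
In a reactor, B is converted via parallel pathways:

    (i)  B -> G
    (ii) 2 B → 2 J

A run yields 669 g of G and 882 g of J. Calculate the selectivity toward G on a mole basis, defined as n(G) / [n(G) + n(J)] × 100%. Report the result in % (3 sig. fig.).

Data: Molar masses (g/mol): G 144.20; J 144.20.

43.1 %

n(G) = 669 / 144.20 = 4.639 mol
n(J) = 882 / 144.20 = 6.117 mol
selectivity = 4.639/(4.639+6.117) × 100 = 43.13 %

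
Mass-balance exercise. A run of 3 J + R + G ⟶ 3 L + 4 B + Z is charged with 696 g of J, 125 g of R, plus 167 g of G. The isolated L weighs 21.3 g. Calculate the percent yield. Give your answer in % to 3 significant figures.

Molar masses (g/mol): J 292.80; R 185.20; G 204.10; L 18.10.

n(J) = 696.0 / 292.80 = 2.377 mol
n(R) = 125.0 / 185.20 = 0.6749 mol
n(G) = 167.0 / 204.10 = 0.8182 mol
n/ν for J = 2.377/3 = 0.7923
n/ν for R = 0.6749/1 = 0.6749
n/ν for G = 0.8182/1 = 0.8182
Smallest n/ν is R → limiting reagent.
theoretical n(L) = (3/1) × 0.6749 = 2.025 mol → 36.65 g
% yield = 21.3 / 36.65 × 100 = 58.12 %

58.1 %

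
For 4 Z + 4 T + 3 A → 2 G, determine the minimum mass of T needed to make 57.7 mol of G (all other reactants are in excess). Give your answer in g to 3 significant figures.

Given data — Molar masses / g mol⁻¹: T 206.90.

n(G) = 57.70 mol
n(T) = (4/2) × 57.70 = 115.4 mol
mass = 115.4 × 206.90 = 23880 g

23900 g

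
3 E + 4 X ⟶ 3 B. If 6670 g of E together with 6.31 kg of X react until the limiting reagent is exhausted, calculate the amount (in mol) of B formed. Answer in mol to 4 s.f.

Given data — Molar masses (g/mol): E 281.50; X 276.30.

n(E) = 6670 / 281.50 = 23.69 mol
n(X) = 6.310×1000 / 276.30 = 22.84 mol
n/ν → E: 7.897, X: 5.710; X is limiting.
n(B) = (3/4) × 22.84 = 17.13 mol

17.13 mol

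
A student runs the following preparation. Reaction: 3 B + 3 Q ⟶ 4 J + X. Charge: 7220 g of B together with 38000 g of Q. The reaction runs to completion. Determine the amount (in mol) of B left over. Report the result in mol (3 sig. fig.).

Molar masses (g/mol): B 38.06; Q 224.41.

20.4 mol

n(B) = 7220 / 38.06 = 189.7 mol
n(Q) = 38000 / 224.41 = 169.3 mol
n/ν → B: 63.23, Q: 56.43; Q is limiting.
B consumed = (3/3) × 169.3 = 169.3 mol
B remaining = 189.7 − 169.3 = 20.40 mol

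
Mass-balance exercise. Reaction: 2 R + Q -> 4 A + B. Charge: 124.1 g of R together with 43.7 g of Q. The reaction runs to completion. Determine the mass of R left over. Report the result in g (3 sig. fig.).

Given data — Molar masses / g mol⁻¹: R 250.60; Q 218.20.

n(R) = 124.1 / 250.60 = 0.4952 mol
n(Q) = 43.70 / 218.20 = 0.2003 mol
n/ν → R: 0.2476, Q: 0.2003; Q is limiting.
R consumed = (2/1) × 0.2003 = 0.4006 mol
R remaining = 0.4952 − 0.4006 = 0.09460 mol
mass = 0.09460 × 250.60 = 23.71 g

23.7 g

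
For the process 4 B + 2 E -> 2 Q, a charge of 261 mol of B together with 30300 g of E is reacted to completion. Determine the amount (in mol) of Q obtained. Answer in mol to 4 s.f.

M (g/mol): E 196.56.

n(B) = 261.0 mol
n(E) = 30300 / 196.56 = 154.2 mol
n/ν → B: 65.25, E: 77.10; B is limiting.
n(Q) = (2/4) × 261.0 = 130.5 mol

130.5 mol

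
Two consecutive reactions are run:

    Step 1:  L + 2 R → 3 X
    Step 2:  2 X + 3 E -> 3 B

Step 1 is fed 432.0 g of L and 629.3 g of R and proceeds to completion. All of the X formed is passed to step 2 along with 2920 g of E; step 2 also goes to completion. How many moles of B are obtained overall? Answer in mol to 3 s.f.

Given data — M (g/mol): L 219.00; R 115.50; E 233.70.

Step 1:
n(L) = 432.0 / 219.00 = 1.973 mol
n(R) = 629.3 / 115.50 = 5.448 mol
n/ν for L = 1.973/1 = 1.973
n/ν for R = 5.448/2 = 2.724
Smallest n/ν is L → limiting reagent.
n(X) produced = (3/1) × 1.973 = 5.919 mol
Step 2:
n(X) available = 5.919 mol
n(E) = 2920 / 233.70 = 12.49 mol
n/ν for X = 5.919/2 = 2.960
n/ν for E = 12.49/3 = 4.163
Smallest n/ν is X → limiting reagent.
n(B) = (3/2) × 5.919 = 8.879 mol

8.88 mol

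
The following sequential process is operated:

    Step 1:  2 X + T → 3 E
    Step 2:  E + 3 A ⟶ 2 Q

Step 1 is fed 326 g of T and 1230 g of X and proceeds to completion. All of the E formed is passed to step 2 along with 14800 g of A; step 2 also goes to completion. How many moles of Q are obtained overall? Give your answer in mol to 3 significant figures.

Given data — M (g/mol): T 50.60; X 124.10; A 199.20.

29.7 mol

Step 1:
n(T) = 326.0 / 50.60 = 6.443 mol
n(X) = 1230 / 124.10 = 9.911 mol
n/ν for T = 6.443/1 = 6.443
n/ν for X = 9.911/2 = 4.956
Smallest n/ν is X → limiting reagent.
n(E) produced = (3/2) × 9.911 = 14.87 mol
Step 2:
n(E) available = 14.87 mol
n(A) = 14800 / 199.20 = 74.30 mol
n/ν for E = 14.87/1 = 14.87
n/ν for A = 74.30/3 = 24.77
Smallest n/ν is E → limiting reagent.
n(Q) = (2/1) × 14.87 = 29.74 mol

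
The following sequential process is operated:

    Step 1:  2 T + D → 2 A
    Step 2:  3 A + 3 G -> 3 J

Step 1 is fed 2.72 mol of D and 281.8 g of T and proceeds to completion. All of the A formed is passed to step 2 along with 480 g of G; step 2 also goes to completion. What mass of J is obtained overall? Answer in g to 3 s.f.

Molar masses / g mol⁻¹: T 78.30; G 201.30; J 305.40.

728 g

Step 1:
n(D) = 2.720 mol
n(T) = 281.8 / 78.30 = 3.599 mol
n/ν → D: 2.720, T: 1.800; T is limiting.
n(A) produced = (2/2) × 3.599 = 3.599 mol
Step 2:
n(A) available = 3.599 mol
n(G) = 480.0 / 201.30 = 2.385 mol
n/ν → A: 1.200, G: 0.7950; G is limiting.
n(J) = (3/3) × 2.385 = 2.385 mol
mass = 2.385 × 305.40 = 728.4 g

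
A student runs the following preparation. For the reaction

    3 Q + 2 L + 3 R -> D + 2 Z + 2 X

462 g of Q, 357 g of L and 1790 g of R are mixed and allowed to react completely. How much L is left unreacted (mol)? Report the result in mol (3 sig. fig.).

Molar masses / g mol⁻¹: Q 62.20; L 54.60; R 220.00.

n(Q) = 462.0 / 62.20 = 7.428 mol
n(L) = 357.0 / 54.60 = 6.538 mol
n(R) = 1790 / 220.00 = 8.136 mol
n/ν for Q = 7.428/3 = 2.476
n/ν for L = 6.538/2 = 3.269
n/ν for R = 8.136/3 = 2.712
Smallest n/ν is Q → limiting reagent.
L consumed = (2/3) × 7.428 = 4.952 mol
L remaining = 6.538 − 4.952 = 1.586 mol

1.59 mol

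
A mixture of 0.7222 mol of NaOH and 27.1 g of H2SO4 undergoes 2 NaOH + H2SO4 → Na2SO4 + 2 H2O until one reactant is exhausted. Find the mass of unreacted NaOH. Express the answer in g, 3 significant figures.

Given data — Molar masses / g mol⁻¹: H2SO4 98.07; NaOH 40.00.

6.78 g

n(NaOH) = 0.7222 mol
n(H2SO4) = 27.10 / 98.07 = 0.2763 mol
n/ν → NaOH: 0.3611, H2SO4: 0.2763; H2SO4 is limiting.
NaOH consumed = (2/1) × 0.2763 = 0.5526 mol
NaOH remaining = 0.7222 − 0.5526 = 0.1696 mol
mass = 0.1696 × 40.00 = 6.784 g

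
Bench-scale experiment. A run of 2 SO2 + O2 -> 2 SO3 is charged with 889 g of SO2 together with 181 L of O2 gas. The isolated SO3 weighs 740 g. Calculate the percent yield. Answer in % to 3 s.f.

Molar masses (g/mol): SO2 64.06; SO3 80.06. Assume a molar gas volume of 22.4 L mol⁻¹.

66.6 %

n(SO2) = 889.0 / 64.06 = 13.88 mol
n(O2) = 181.0 / 22.4 = 8.080 mol
n/ν for SO2 = 13.88/2 = 6.940
n/ν for O2 = 8.080/1 = 8.080
Smallest n/ν is SO2 → limiting reagent.
theoretical n(SO3) = (2/2) × 13.88 = 13.88 mol → 1111 g
% yield = 740 / 1111 × 100 = 66.61 %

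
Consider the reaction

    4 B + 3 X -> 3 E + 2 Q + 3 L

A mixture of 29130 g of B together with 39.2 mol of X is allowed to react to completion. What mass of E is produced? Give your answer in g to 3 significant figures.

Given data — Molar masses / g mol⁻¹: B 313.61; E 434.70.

17000 g

n(B) = 29130 / 313.61 = 92.89 mol
n(X) = 39.20 mol
n/ν for B = 92.89/4 = 23.22
n/ν for X = 39.20/3 = 13.07
Smallest n/ν is X → limiting reagent.
n(E) = (3/3) × 39.20 = 39.20 mol
mass = 39.20 × 434.70 = 17040 g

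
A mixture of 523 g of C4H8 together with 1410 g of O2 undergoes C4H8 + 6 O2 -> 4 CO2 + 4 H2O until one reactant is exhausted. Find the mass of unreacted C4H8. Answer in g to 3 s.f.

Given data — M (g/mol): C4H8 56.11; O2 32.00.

111 g

n(C4H8) = 523.0 / 56.11 = 9.321 mol
n(O2) = 1410 / 32.00 = 44.06 mol
n/ν for C4H8 = 9.321/1 = 9.321
n/ν for O2 = 44.06/6 = 7.343
Smallest n/ν is O2 → limiting reagent.
C4H8 consumed = (1/6) × 44.06 = 7.343 mol
C4H8 remaining = 9.321 − 7.343 = 1.978 mol
mass = 1.978 × 56.11 = 111.0 g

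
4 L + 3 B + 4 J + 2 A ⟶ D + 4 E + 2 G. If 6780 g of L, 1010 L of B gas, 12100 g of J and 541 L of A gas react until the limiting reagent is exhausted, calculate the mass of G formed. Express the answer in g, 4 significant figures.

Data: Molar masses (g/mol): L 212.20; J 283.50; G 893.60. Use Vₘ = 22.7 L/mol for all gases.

n(L) = 6780 / 212.20 = 31.95 mol
n(B) = 1010 / 22.7 = 44.49 mol
n(J) = 12100 / 283.50 = 42.68 mol
n(A) = 541.0 / 22.7 = 23.83 mol
n/ν for L = 31.95/4 = 7.988
n/ν for B = 44.49/3 = 14.83
n/ν for J = 42.68/4 = 10.67
n/ν for A = 23.83/2 = 11.92
Smallest n/ν is L → limiting reagent.
n(G) = (2/4) × 31.95 = 15.98 mol
mass = 15.98 × 893.60 = 14280 g

14280 g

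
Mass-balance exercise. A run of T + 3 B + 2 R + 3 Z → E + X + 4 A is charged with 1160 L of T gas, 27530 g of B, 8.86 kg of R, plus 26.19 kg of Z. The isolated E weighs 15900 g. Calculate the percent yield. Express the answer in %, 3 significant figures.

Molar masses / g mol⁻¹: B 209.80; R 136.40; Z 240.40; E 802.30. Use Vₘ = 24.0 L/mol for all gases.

n(T) = 1160 / 24.0 = 48.33 mol
n(B) = 27530 / 209.80 = 131.2 mol
n(R) = 8.860×1000 / 136.40 = 64.96 mol
n(Z) = 26.19×1000 / 240.40 = 108.9 mol
n/ν → T: 48.33, B: 43.73, R: 32.48, Z: 36.30; R is limiting.
theoretical n(E) = (1/2) × 64.96 = 32.48 mol → 26060 g
% yield = 15900 / 26060 × 100 = 61.01 %

61.0 %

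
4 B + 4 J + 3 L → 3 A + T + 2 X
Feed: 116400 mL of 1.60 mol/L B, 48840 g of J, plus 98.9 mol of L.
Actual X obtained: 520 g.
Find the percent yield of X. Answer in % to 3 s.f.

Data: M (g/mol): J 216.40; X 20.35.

38.8 %

n(B) = 1.60 × 116400/1000 = 186.2 mol
n(J) = 48840 / 216.40 = 225.7 mol
n(L) = 98.90 mol
n/ν for B = 186.2/4 = 46.55
n/ν for J = 225.7/4 = 56.43
n/ν for L = 98.90/3 = 32.97
Smallest n/ν is L → limiting reagent.
theoretical n(X) = (2/3) × 98.90 = 65.93 mol → 1342 g
% yield = 520 / 1342 × 100 = 38.75 %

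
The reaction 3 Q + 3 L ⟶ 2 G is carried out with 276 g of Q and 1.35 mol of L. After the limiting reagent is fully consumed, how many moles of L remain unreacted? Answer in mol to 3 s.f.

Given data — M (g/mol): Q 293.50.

0.410 mol

n(Q) = 276.0 / 293.50 = 0.9404 mol
n(L) = 1.350 mol
n/ν for Q = 0.9404/3 = 0.3135
n/ν for L = 1.350/3 = 0.4500
Smallest n/ν is Q → limiting reagent.
L consumed = (3/3) × 0.9404 = 0.9404 mol
L remaining = 1.350 − 0.9404 = 0.4096 mol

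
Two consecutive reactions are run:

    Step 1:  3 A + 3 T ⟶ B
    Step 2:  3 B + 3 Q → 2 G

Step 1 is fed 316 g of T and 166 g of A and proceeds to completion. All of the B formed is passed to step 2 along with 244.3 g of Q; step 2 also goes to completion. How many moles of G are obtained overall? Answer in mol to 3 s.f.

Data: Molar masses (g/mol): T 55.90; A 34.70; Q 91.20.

1.06 mol

Step 1:
n(T) = 316.0 / 55.90 = 5.653 mol
n(A) = 166.0 / 34.70 = 4.784 mol
n/ν for T = 5.653/3 = 1.884
n/ν for A = 4.784/3 = 1.595
Smallest n/ν is A → limiting reagent.
n(B) produced = (1/3) × 4.784 = 1.595 mol
Step 2:
n(B) available = 1.595 mol
n(Q) = 244.3 / 91.20 = 2.679 mol
n/ν for B = 1.595/3 = 0.5317
n/ν for Q = 2.679/3 = 0.8930
Smallest n/ν is B → limiting reagent.
n(G) = (2/3) × 1.595 = 1.063 mol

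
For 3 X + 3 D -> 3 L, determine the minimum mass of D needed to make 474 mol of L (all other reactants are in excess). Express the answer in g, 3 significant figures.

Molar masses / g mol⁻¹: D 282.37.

134000 g

n(L) = 474.0 mol
n(D) = (3/3) × 474.0 = 474.0 mol
mass = 474.0 × 282.37 = 133800 g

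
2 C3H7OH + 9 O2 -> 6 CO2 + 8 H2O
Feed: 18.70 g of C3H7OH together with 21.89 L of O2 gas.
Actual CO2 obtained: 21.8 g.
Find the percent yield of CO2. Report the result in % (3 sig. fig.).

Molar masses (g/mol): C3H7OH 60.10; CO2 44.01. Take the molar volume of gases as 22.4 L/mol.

76.0 %

n(C3H7OH) = 18.70 / 60.10 = 0.3111 mol
n(O2) = 21.89 / 22.4 = 0.9772 mol
n/ν → C3H7OH: 0.1556, O2: 0.1086; O2 is limiting.
theoretical n(CO2) = (6/9) × 0.9772 = 0.6515 mol → 28.67 g
% yield = 21.8 / 28.67 × 100 = 76.04 %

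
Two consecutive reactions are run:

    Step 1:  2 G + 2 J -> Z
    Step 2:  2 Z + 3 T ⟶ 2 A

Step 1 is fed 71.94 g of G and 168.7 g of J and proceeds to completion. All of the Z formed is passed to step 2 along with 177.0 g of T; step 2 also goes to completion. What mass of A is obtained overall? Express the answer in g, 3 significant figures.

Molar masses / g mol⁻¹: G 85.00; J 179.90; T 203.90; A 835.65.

354 g

Step 1:
n(G) = 71.94 / 85.00 = 0.8464 mol
n(J) = 168.7 / 179.90 = 0.9377 mol
n/ν for G = 0.8464/2 = 0.4232
n/ν for J = 0.9377/2 = 0.4689
Smallest n/ν is G → limiting reagent.
n(Z) produced = (1/2) × 0.8464 = 0.4232 mol
Step 2:
n(Z) available = 0.4232 mol
n(T) = 177.0 / 203.90 = 0.8681 mol
n/ν for Z = 0.4232/2 = 0.2116
n/ν for T = 0.8681/3 = 0.2894
Smallest n/ν is Z → limiting reagent.
n(A) = (2/2) × 0.4232 = 0.4232 mol
mass = 0.4232 × 835.65 = 353.6 g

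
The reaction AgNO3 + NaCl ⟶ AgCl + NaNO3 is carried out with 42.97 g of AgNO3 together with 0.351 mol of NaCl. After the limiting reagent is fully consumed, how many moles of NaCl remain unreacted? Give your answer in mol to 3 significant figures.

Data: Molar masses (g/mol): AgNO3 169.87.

0.0980 mol

n(AgNO3) = 42.97 / 169.87 = 0.2530 mol
n(NaCl) = 0.3510 mol
n/ν for AgNO3 = 0.2530/1 = 0.2530
n/ν for NaCl = 0.3510/1 = 0.3510
Smallest n/ν is AgNO3 → limiting reagent.
NaCl consumed = (1/1) × 0.2530 = 0.2530 mol
NaCl remaining = 0.3510 − 0.2530 = 0.09800 mol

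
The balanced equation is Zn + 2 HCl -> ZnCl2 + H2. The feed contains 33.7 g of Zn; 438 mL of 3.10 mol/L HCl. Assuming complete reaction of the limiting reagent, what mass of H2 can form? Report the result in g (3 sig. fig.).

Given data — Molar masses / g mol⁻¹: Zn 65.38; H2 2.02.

n(Zn) = 33.70 / 65.38 = 0.5154 mol
n(HCl) = 3.10 × 438.0/1000 = 1.358 mol
n/ν for Zn = 0.5154/1 = 0.5154
n/ν for HCl = 1.358/2 = 0.6790
Smallest n/ν is Zn → limiting reagent.
n(H2) = (1/1) × 0.5154 = 0.5154 mol
mass = 0.5154 × 2.02 = 1.041 g

1.04 g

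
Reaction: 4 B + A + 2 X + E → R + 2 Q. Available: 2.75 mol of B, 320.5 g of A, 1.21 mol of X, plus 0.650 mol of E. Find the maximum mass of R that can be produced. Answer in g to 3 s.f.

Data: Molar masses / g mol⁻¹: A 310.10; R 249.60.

n(B) = 2.750 mol
n(A) = 320.5 / 310.10 = 1.034 mol
n(X) = 1.210 mol
n(E) = 0.6500 mol
n/ν → B: 0.6875, A: 1.034, X: 0.6050, E: 0.6500; X is limiting.
n(R) = (1/2) × 1.210 = 0.6050 mol
mass = 0.6050 × 249.60 = 151.0 g

151 g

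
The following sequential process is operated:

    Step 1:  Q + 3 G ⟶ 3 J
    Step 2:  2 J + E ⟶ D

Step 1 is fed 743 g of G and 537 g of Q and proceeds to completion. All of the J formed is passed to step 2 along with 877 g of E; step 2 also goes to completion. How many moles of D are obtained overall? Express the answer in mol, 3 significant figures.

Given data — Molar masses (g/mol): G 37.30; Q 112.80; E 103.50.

Step 1:
n(G) = 743.0 / 37.30 = 19.92 mol
n(Q) = 537.0 / 112.80 = 4.761 mol
n/ν for G = 19.92/3 = 6.640
n/ν for Q = 4.761/1 = 4.761
Smallest n/ν is Q → limiting reagent.
n(J) produced = (3/1) × 4.761 = 14.28 mol
Step 2:
n(J) available = 14.28 mol
n(E) = 877.0 / 103.50 = 8.473 mol
n/ν for J = 14.28/2 = 7.140
n/ν for E = 8.473/1 = 8.473
Smallest n/ν is J → limiting reagent.
n(D) = (1/2) × 14.28 = 7.140 mol

7.14 mol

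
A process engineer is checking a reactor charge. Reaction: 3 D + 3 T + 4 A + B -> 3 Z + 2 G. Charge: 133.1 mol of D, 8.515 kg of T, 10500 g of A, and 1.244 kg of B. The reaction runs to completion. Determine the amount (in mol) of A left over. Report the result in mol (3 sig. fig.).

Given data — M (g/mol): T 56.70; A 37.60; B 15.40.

n(D) = 133.1 mol
n(T) = 8.515×1000 / 56.70 = 150.2 mol
n(A) = 10500 / 37.60 = 279.3 mol
n(B) = 1.244×1000 / 15.40 = 80.78 mol
n/ν for D = 133.1/3 = 44.37
n/ν for T = 150.2/3 = 50.07
n/ν for A = 279.3/4 = 69.83
n/ν for B = 80.78/1 = 80.78
Smallest n/ν is D → limiting reagent.
A consumed = (4/3) × 133.1 = 177.5 mol
A remaining = 279.3 − 177.5 = 101.8 mol

102 mol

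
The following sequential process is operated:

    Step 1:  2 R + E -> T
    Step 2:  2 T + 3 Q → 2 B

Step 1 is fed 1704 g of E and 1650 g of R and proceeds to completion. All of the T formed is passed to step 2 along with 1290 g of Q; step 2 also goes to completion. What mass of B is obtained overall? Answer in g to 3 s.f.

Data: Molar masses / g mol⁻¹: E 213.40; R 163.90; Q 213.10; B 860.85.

3470 g

Step 1:
n(E) = 1704 / 213.40 = 7.985 mol
n(R) = 1650 / 163.90 = 10.07 mol
n/ν → E: 7.985, R: 5.035; R is limiting.
n(T) produced = (1/2) × 10.07 = 5.035 mol
Step 2:
n(T) available = 5.035 mol
n(Q) = 1290 / 213.10 = 6.053 mol
n/ν → T: 2.518, Q: 2.018; Q is limiting.
n(B) = (2/3) × 6.053 = 4.035 mol
mass = 4.035 × 860.85 = 3474 g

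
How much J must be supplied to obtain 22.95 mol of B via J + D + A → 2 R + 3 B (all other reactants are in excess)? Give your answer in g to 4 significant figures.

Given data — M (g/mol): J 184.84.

n(B) = 22.95 mol
n(J) = (1/3) × 22.95 = 7.650 mol
mass = 7.650 × 184.84 = 1414 g

1414 g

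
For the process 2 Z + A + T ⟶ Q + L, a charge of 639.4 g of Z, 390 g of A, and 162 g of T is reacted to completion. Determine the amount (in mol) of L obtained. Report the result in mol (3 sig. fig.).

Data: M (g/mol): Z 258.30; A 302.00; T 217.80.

0.744 mol

n(Z) = 639.4 / 258.30 = 2.475 mol
n(A) = 390.0 / 302.00 = 1.291 mol
n(T) = 162.0 / 217.80 = 0.7438 mol
n/ν → Z: 1.238, A: 1.291, T: 0.7438; T is limiting.
n(L) = (1/1) × 0.7438 = 0.7438 mol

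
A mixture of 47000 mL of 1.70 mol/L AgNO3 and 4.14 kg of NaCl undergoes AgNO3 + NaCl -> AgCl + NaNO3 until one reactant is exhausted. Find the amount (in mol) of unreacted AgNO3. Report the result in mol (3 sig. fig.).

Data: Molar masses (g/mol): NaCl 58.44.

n(AgNO3) = 1.70 × 47000/1000 = 79.90 mol
n(NaCl) = 4.140×1000 / 58.44 = 70.84 mol
n/ν for AgNO3 = 79.90/1 = 79.90
n/ν for NaCl = 70.84/1 = 70.84
Smallest n/ν is NaCl → limiting reagent.
AgNO3 consumed = (1/1) × 70.84 = 70.84 mol
AgNO3 remaining = 79.90 − 70.84 = 9.060 mol

9.06 mol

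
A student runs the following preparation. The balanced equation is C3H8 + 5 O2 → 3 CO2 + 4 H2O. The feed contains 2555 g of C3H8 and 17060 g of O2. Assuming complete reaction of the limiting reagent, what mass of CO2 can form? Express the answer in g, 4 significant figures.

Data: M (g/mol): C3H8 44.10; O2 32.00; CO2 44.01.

7649 g

n(C3H8) = 2555 / 44.10 = 57.94 mol
n(O2) = 17060 / 32.00 = 533.1 mol
n/ν → C3H8: 57.94, O2: 106.6; C3H8 is limiting.
n(CO2) = (3/1) × 57.94 = 173.8 mol
mass = 173.8 × 44.01 = 7649 g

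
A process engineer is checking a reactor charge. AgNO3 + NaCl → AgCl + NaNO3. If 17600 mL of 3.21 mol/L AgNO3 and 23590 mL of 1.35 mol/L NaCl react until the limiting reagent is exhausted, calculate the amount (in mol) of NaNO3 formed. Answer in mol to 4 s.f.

31.85 mol

n(AgNO3) = 3.21 × 17600/1000 = 56.50 mol
n(NaCl) = 1.35 × 23590/1000 = 31.85 mol
n/ν for AgNO3 = 56.50/1 = 56.50
n/ν for NaCl = 31.85/1 = 31.85
Smallest n/ν is NaCl → limiting reagent.
n(NaNO3) = (1/1) × 31.85 = 31.85 mol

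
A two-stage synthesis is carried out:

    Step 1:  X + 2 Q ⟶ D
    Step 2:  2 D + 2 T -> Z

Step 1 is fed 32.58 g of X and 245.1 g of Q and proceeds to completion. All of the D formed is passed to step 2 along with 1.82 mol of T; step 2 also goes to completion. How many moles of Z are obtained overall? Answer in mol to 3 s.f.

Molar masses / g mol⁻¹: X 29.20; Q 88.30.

Step 1:
n(X) = 32.58 / 29.20 = 1.116 mol
n(Q) = 245.1 / 88.30 = 2.776 mol
n/ν for X = 1.116/1 = 1.116
n/ν for Q = 2.776/2 = 1.388
Smallest n/ν is X → limiting reagent.
n(D) produced = (1/1) × 1.116 = 1.116 mol
Step 2:
n(D) available = 1.116 mol
n(T) = 1.820 mol
n/ν for D = 1.116/2 = 0.5580
n/ν for T = 1.820/2 = 0.9100
Smallest n/ν is D → limiting reagent.
n(Z) = (1/2) × 1.116 = 0.5580 mol

0.558 mol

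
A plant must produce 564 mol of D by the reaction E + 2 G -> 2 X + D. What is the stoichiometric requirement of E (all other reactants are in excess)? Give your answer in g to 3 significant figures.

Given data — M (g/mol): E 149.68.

n(D) = 564.0 mol
n(E) = (1/1) × 564.0 = 564.0 mol
mass = 564.0 × 149.68 = 84420 g

84400 g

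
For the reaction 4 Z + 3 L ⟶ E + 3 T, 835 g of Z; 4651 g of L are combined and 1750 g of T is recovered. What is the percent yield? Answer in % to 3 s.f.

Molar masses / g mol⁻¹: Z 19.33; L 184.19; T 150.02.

46.2 %

n(Z) = 835.0 / 19.33 = 43.20 mol
n(L) = 4651 / 184.19 = 25.25 mol
n/ν for Z = 43.20/4 = 10.80
n/ν for L = 25.25/3 = 8.417
Smallest n/ν is L → limiting reagent.
theoretical n(T) = (3/3) × 25.25 = 25.25 mol → 3788 g
% yield = 1750 / 3788 × 100 = 46.20 %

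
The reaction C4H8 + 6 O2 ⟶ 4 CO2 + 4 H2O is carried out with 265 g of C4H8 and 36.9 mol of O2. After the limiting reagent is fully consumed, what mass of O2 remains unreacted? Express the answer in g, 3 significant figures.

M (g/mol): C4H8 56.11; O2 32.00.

n(C4H8) = 265.0 / 56.11 = 4.723 mol
n(O2) = 36.90 mol
n/ν → C4H8: 4.723, O2: 6.150; C4H8 is limiting.
O2 consumed = (6/1) × 4.723 = 28.34 mol
O2 remaining = 36.90 − 28.34 = 8.560 mol
mass = 8.560 × 32.00 = 273.9 g

274 g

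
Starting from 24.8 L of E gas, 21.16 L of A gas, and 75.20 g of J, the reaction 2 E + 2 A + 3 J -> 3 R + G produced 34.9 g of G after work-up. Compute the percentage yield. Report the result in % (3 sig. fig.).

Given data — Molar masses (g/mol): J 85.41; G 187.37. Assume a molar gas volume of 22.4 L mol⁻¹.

63.5 %

n(E) = 24.80 / 22.4 = 1.107 mol
n(A) = 21.16 / 22.4 = 0.9446 mol
n(J) = 75.20 / 85.41 = 0.8805 mol
n/ν for E = 1.107/2 = 0.5535
n/ν for A = 0.9446/2 = 0.4723
n/ν for J = 0.8805/3 = 0.2935
Smallest n/ν is J → limiting reagent.
theoretical n(G) = (1/3) × 0.8805 = 0.2935 mol → 54.99 g
% yield = 34.9 / 54.99 × 100 = 63.47 %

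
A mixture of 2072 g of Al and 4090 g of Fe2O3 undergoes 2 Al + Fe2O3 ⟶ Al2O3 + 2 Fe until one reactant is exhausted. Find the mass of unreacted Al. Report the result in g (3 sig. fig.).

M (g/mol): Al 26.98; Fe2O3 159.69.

n(Al) = 2072 / 26.98 = 76.80 mol
n(Fe2O3) = 4090 / 159.69 = 25.61 mol
n/ν for Al = 76.80/2 = 38.40
n/ν for Fe2O3 = 25.61/1 = 25.61
Smallest n/ν is Fe2O3 → limiting reagent.
Al consumed = (2/1) × 25.61 = 51.22 mol
Al remaining = 76.80 − 51.22 = 25.58 mol
mass = 25.58 × 26.98 = 690.1 g

690 g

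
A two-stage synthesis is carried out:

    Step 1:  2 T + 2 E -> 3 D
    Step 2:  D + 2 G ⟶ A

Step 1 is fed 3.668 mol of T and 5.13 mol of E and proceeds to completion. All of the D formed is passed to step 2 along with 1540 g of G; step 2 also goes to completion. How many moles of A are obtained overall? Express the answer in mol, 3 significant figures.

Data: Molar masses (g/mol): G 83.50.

Step 1:
n(T) = 3.668 mol
n(E) = 5.130 mol
n/ν for T = 3.668/2 = 1.834
n/ν for E = 5.130/2 = 2.565
Smallest n/ν is T → limiting reagent.
n(D) produced = (3/2) × 3.668 = 5.502 mol
Step 2:
n(D) available = 5.502 mol
n(G) = 1540 / 83.50 = 18.44 mol
n/ν for D = 5.502/1 = 5.502
n/ν for G = 18.44/2 = 9.220
Smallest n/ν is D → limiting reagent.
n(A) = (1/1) × 5.502 = 5.502 mol

5.50 mol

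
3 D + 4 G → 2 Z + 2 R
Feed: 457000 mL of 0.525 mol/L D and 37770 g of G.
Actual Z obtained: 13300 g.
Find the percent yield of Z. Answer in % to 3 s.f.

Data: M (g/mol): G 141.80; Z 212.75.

46.9 %

n(D) = 0.525 × 457000/1000 = 239.9 mol
n(G) = 37770 / 141.80 = 266.4 mol
n/ν for D = 239.9/3 = 79.97
n/ν for G = 266.4/4 = 66.60
Smallest n/ν is G → limiting reagent.
theoretical n(Z) = (2/4) × 266.4 = 133.2 mol → 28340 g
% yield = 13300 / 28340 × 100 = 46.93 %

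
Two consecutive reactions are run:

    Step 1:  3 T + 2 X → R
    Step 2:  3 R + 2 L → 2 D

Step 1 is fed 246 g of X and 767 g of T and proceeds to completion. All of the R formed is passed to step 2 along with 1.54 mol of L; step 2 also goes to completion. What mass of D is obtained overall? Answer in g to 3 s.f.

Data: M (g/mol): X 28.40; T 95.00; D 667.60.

Step 1:
n(X) = 246.0 / 28.40 = 8.662 mol
n(T) = 767.0 / 95.00 = 8.074 mol
n/ν for X = 8.662/2 = 4.331
n/ν for T = 8.074/3 = 2.691
Smallest n/ν is T → limiting reagent.
n(R) produced = (1/3) × 8.074 = 2.691 mol
Step 2:
n(R) available = 2.691 mol
n(L) = 1.540 mol
n/ν for R = 2.691/3 = 0.8970
n/ν for L = 1.540/2 = 0.7700
Smallest n/ν is L → limiting reagent.
n(D) = (2/2) × 1.540 = 1.540 mol
mass = 1.540 × 667.60 = 1028 g

1030 g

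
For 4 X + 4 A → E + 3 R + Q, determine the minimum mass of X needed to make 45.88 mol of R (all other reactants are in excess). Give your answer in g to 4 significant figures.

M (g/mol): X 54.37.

n(R) = 45.88 mol
n(X) = (4/3) × 45.88 = 61.17 mol
mass = 61.17 × 54.37 = 3326 g

3326 g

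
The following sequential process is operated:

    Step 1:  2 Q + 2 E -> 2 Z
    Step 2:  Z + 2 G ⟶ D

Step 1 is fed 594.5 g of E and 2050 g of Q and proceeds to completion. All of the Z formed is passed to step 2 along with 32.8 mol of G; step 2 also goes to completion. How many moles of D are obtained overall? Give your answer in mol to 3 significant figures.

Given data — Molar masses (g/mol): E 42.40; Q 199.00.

Step 1:
n(E) = 594.5 / 42.40 = 14.02 mol
n(Q) = 2050 / 199.00 = 10.30 mol
n/ν for E = 14.02/2 = 7.010
n/ν for Q = 10.30/2 = 5.150
Smallest n/ν is Q → limiting reagent.
n(Z) produced = (2/2) × 10.30 = 10.30 mol
Step 2:
n(Z) available = 10.30 mol
n(G) = 32.80 mol
n/ν for Z = 10.30/1 = 10.30
n/ν for G = 32.80/2 = 16.40
Smallest n/ν is Z → limiting reagent.
n(D) = (1/1) × 10.30 = 10.30 mol

10.3 mol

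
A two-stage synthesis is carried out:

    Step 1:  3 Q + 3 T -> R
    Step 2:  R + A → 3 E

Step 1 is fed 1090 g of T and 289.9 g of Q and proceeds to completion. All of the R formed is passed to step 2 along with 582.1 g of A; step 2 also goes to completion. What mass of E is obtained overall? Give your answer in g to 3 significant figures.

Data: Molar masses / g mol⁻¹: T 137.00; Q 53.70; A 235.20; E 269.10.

1450 g

Step 1:
n(T) = 1090 / 137.00 = 7.956 mol
n(Q) = 289.9 / 53.70 = 5.399 mol
n/ν for T = 7.956/3 = 2.652
n/ν for Q = 5.399/3 = 1.800
Smallest n/ν is Q → limiting reagent.
n(R) produced = (1/3) × 5.399 = 1.800 mol
Step 2:
n(R) available = 1.800 mol
n(A) = 582.1 / 235.20 = 2.475 mol
n/ν for R = 1.800/1 = 1.800
n/ν for A = 2.475/1 = 2.475
Smallest n/ν is R → limiting reagent.
n(E) = (3/1) × 1.800 = 5.400 mol
mass = 5.400 × 269.10 = 1453 g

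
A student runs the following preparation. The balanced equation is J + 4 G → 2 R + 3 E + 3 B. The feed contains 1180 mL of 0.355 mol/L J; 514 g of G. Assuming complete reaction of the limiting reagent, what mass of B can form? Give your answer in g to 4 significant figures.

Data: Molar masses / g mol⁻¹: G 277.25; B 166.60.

n(J) = 0.355 × 1180/1000 = 0.4189 mol
n(G) = 514.0 / 277.25 = 1.854 mol
n/ν → J: 0.4189, G: 0.4635; J is limiting.
n(B) = (3/1) × 0.4189 = 1.257 mol
mass = 1.257 × 166.60 = 209.4 g

209.4 g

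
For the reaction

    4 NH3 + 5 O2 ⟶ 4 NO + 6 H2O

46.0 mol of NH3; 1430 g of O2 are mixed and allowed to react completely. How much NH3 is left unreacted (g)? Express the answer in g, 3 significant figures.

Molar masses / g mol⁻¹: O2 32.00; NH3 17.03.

175 g

n(NH3) = 46.00 mol
n(O2) = 1430 / 32.00 = 44.69 mol
n/ν for NH3 = 46.00/4 = 11.50
n/ν for O2 = 44.69/5 = 8.938
Smallest n/ν is O2 → limiting reagent.
NH3 consumed = (4/5) × 44.69 = 35.75 mol
NH3 remaining = 46.00 − 35.75 = 10.25 mol
mass = 10.25 × 17.03 = 174.6 g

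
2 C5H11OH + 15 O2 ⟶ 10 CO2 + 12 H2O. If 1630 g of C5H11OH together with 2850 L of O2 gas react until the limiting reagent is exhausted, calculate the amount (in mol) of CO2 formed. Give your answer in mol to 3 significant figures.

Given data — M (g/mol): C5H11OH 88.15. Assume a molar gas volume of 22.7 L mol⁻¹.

n(C5H11OH) = 1630 / 88.15 = 18.49 mol
n(O2) = 2850 / 22.7 = 125.6 mol
n/ν for C5H11OH = 18.49/2 = 9.245
n/ν for O2 = 125.6/15 = 8.373
Smallest n/ν is O2 → limiting reagent.
n(CO2) = (10/15) × 125.6 = 83.73 mol

83.7 mol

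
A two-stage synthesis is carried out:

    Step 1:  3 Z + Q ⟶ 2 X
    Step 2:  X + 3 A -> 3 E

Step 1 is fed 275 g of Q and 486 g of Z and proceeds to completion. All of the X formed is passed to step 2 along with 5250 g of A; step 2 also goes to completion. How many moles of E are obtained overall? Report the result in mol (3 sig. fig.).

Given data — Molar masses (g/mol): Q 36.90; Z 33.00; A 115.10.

29.5 mol

Step 1:
n(Q) = 275.0 / 36.90 = 7.453 mol
n(Z) = 486.0 / 33.00 = 14.73 mol
n/ν for Q = 7.453/1 = 7.453
n/ν for Z = 14.73/3 = 4.910
Smallest n/ν is Z → limiting reagent.
n(X) produced = (2/3) × 14.73 = 9.820 mol
Step 2:
n(X) available = 9.820 mol
n(A) = 5250 / 115.10 = 45.61 mol
n/ν for X = 9.820/1 = 9.820
n/ν for A = 45.61/3 = 15.20
Smallest n/ν is X → limiting reagent.
n(E) = (3/1) × 9.820 = 29.46 mol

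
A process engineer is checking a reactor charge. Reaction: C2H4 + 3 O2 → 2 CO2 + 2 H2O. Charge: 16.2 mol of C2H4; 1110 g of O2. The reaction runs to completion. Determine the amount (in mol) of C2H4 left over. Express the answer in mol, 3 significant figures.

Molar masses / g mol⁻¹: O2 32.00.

n(C2H4) = 16.20 mol
n(O2) = 1110 / 32.00 = 34.69 mol
n/ν for C2H4 = 16.20/1 = 16.20
n/ν for O2 = 34.69/3 = 11.56
Smallest n/ν is O2 → limiting reagent.
C2H4 consumed = (1/3) × 34.69 = 11.56 mol
C2H4 remaining = 16.20 − 11.56 = 4.640 mol

4.64 mol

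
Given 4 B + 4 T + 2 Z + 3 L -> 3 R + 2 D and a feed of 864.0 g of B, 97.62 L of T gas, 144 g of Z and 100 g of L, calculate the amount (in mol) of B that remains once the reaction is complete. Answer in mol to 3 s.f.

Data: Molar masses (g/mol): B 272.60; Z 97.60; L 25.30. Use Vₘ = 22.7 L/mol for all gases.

n(B) = 864.0 / 272.60 = 3.169 mol
n(T) = 97.62 / 22.7 = 4.300 mol
n(Z) = 144.0 / 97.60 = 1.475 mol
n(L) = 100.0 / 25.30 = 3.953 mol
n/ν for B = 3.169/4 = 0.7923
n/ν for T = 4.300/4 = 1.075
n/ν for Z = 1.475/2 = 0.7375
n/ν for L = 3.953/3 = 1.318
Smallest n/ν is Z → limiting reagent.
B consumed = (4/2) × 1.475 = 2.950 mol
B remaining = 3.169 − 2.950 = 0.2190 mol

0.219 mol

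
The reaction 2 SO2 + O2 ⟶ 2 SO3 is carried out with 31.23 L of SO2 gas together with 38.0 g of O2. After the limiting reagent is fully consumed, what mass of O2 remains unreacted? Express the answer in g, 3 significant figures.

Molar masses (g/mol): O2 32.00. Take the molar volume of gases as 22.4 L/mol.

15.7 g

n(SO2) = 31.23 / 22.4 = 1.394 mol
n(O2) = 38.00 / 32.00 = 1.188 mol
n/ν for SO2 = 1.394/2 = 0.6970
n/ν for O2 = 1.188/1 = 1.188
Smallest n/ν is SO2 → limiting reagent.
O2 consumed = (1/2) × 1.394 = 0.6970 mol
O2 remaining = 1.188 − 0.6970 = 0.4910 mol
mass = 0.4910 × 32.00 = 15.71 g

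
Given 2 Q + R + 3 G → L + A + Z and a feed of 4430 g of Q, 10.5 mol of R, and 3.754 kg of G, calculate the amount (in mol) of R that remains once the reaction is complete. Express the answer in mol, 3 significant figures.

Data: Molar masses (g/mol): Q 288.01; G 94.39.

2.81 mol

n(Q) = 4430 / 288.01 = 15.38 mol
n(R) = 10.50 mol
n(G) = 3.754×1000 / 94.39 = 39.77 mol
n/ν for Q = 15.38/2 = 7.690
n/ν for R = 10.50/1 = 10.50
n/ν for G = 39.77/3 = 13.26
Smallest n/ν is Q → limiting reagent.
R consumed = (1/2) × 15.38 = 7.690 mol
R remaining = 10.50 − 7.690 = 2.810 mol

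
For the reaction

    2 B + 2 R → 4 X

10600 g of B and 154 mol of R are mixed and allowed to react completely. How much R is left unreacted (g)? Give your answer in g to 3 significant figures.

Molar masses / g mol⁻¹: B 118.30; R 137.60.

n(B) = 10600 / 118.30 = 89.60 mol
n(R) = 154.0 mol
n/ν for B = 89.60/2 = 44.80
n/ν for R = 154.0/2 = 77.00
Smallest n/ν is B → limiting reagent.
R consumed = (2/2) × 89.60 = 89.60 mol
R remaining = 154.0 − 89.60 = 64.40 mol
mass = 64.40 × 137.60 = 8861 g

8860 g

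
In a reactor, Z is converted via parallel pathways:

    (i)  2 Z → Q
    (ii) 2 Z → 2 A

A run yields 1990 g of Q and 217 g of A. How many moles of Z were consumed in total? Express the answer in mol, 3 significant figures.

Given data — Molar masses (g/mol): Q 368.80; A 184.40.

12.0 mol

n(Q) = 1990 / 368.80 = 5.396 mol
n(A) = 217 / 184.40 = 1.177 mol
n(Z) via (i) = (2/1)×5.396 = 10.79 mol
n(Z) via (ii) = (2/2)×1.177 = 1.177 mol
total n(Z) = 10.79 + 1.177 = 11.97 mol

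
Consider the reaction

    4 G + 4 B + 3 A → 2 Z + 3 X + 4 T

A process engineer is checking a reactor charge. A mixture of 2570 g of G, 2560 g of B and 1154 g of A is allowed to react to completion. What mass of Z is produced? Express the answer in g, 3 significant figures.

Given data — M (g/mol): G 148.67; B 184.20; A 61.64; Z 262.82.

n(G) = 2570 / 148.67 = 17.29 mol
n(B) = 2560 / 184.20 = 13.90 mol
n(A) = 1154 / 61.64 = 18.72 mol
n/ν for G = 17.29/4 = 4.323
n/ν for B = 13.90/4 = 3.475
n/ν for A = 18.72/3 = 6.240
Smallest n/ν is B → limiting reagent.
n(Z) = (2/4) × 13.90 = 6.950 mol
mass = 6.950 × 262.82 = 1827 g

1830 g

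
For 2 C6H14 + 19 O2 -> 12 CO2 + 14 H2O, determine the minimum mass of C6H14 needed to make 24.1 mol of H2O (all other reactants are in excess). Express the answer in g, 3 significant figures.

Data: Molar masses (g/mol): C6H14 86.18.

n(H2O) = 24.10 mol
n(C6H14) = (2/14) × 24.10 = 3.443 mol
mass = 3.443 × 86.18 = 296.7 g

297 g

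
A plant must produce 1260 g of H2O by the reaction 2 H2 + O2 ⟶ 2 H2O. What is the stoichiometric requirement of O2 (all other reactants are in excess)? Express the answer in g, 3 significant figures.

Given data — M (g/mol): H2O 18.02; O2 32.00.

n(H2O) = 1260 / 18.02 = 69.92 mol
n(O2) = (1/2) × 69.92 = 34.96 mol
mass = 34.96 × 32.00 = 1119 g

1120 g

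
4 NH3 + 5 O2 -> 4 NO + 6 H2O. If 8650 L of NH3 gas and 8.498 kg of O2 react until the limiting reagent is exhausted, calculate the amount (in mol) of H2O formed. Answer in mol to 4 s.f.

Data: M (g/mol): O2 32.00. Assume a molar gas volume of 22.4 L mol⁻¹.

318.7 mol

n(NH3) = 8650 / 22.4 = 386.2 mol
n(O2) = 8.498×1000 / 32.00 = 265.6 mol
n/ν for NH3 = 386.2/4 = 96.55
n/ν for O2 = 265.6/5 = 53.12
Smallest n/ν is O2 → limiting reagent.
n(H2O) = (6/5) × 265.6 = 318.7 mol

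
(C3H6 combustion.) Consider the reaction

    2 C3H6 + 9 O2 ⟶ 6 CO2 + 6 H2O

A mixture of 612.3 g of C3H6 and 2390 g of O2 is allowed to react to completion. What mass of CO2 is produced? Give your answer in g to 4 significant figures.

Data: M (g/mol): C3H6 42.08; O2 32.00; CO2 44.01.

n(C3H6) = 612.3 / 42.08 = 14.55 mol
n(O2) = 2390 / 32.00 = 74.69 mol
n/ν → C3H6: 7.275, O2: 8.299; C3H6 is limiting.
n(CO2) = (6/2) × 14.55 = 43.65 mol
mass = 43.65 × 44.01 = 1921 g

1921 g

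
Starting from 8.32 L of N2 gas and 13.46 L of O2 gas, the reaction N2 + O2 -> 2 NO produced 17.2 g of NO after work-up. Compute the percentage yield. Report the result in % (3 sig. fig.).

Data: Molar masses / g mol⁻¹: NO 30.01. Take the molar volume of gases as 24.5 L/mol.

n(N2) = 8.320 / 24.5 = 0.3396 mol
n(O2) = 13.46 / 24.5 = 0.5494 mol
n/ν for N2 = 0.3396/1 = 0.3396
n/ν for O2 = 0.5494/1 = 0.5494
Smallest n/ν is N2 → limiting reagent.
theoretical n(NO) = (2/1) × 0.3396 = 0.6792 mol → 20.38 g
% yield = 17.2 / 20.38 × 100 = 84.40 %

84.4 %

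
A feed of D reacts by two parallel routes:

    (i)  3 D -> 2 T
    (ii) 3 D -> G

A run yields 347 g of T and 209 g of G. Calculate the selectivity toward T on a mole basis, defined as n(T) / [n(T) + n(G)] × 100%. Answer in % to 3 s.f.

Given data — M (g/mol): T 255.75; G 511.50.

76.9 %

n(T) = 347 / 255.75 = 1.357 mol
n(G) = 209 / 511.50 = 0.4086 mol
selectivity = 1.357/(1.357+0.4086) × 100 = 76.86 %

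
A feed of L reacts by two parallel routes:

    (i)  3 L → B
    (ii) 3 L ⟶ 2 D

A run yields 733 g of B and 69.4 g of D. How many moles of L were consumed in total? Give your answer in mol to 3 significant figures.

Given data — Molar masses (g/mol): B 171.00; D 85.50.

n(B) = 733 / 171.00 = 4.287 mol
n(D) = 69.4 / 85.50 = 0.8117 mol
n(L) via (i) = (3/1)×4.287 = 12.86 mol
n(L) via (ii) = (3/2)×0.8117 = 1.218 mol
total n(L) = 12.86 + 1.218 = 14.08 mol

14.1 mol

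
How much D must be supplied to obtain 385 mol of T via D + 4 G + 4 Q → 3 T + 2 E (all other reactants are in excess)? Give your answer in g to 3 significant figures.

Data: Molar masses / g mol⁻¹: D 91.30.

11700 g

n(T) = 385.0 mol
n(D) = (1/3) × 385.0 = 128.3 mol
mass = 128.3 × 91.30 = 11710 g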